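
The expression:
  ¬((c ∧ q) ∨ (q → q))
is never true.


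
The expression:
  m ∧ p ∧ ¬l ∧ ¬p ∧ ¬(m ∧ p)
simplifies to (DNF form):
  False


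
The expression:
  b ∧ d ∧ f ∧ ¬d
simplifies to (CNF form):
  False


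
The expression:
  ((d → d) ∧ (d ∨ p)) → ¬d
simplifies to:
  ¬d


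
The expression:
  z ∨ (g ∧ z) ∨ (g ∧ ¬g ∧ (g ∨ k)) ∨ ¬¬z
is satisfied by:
  {z: True}


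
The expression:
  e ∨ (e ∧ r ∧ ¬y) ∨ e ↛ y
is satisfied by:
  {e: True}


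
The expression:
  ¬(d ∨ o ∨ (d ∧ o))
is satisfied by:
  {d: False, o: False}


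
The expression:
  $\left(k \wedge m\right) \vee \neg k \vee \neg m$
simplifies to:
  $\text{True}$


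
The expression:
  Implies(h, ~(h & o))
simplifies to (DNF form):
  ~h | ~o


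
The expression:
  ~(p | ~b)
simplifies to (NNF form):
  b & ~p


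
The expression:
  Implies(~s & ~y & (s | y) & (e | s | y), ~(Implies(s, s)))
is always true.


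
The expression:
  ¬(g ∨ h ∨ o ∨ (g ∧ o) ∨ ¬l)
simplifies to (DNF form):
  l ∧ ¬g ∧ ¬h ∧ ¬o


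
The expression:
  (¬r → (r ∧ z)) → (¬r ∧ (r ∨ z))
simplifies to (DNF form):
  ¬r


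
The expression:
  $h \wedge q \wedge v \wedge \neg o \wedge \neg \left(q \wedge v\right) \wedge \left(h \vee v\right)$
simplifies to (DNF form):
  $\text{False}$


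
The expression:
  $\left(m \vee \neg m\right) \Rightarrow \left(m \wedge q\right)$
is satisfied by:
  {m: True, q: True}


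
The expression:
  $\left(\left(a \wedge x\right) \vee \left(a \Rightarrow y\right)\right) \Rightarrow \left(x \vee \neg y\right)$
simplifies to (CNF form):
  $x \vee \neg y$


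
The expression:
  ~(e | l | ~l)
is never true.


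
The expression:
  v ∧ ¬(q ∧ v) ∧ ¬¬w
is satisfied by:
  {w: True, v: True, q: False}


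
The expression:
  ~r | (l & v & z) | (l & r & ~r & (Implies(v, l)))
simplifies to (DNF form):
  ~r | (l & v & z)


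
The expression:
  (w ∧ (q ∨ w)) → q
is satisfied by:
  {q: True, w: False}
  {w: False, q: False}
  {w: True, q: True}


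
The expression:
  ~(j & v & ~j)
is always true.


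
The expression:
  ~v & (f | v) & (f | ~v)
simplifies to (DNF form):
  f & ~v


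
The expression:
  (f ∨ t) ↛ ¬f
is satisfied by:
  {f: True}


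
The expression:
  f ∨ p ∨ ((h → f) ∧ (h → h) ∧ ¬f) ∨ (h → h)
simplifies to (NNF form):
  True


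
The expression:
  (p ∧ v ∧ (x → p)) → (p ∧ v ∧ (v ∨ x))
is always true.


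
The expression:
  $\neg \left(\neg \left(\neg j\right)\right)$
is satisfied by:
  {j: False}


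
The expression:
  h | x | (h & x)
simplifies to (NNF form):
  h | x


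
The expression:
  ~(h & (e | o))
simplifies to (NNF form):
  ~h | (~e & ~o)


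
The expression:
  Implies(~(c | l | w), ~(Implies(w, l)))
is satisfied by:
  {c: True, l: True, w: True}
  {c: True, l: True, w: False}
  {c: True, w: True, l: False}
  {c: True, w: False, l: False}
  {l: True, w: True, c: False}
  {l: True, w: False, c: False}
  {w: True, l: False, c: False}


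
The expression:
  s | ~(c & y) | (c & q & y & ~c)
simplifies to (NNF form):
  s | ~c | ~y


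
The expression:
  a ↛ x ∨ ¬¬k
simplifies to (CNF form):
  (a ∨ k) ∧ (k ∨ ¬x)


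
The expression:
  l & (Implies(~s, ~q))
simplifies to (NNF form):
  l & (s | ~q)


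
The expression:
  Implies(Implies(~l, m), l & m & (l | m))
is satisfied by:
  {m: False, l: False}
  {l: True, m: True}


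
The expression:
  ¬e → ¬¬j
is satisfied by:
  {e: True, j: True}
  {e: True, j: False}
  {j: True, e: False}


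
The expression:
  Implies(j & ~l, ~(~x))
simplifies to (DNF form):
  l | x | ~j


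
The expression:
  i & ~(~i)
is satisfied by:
  {i: True}


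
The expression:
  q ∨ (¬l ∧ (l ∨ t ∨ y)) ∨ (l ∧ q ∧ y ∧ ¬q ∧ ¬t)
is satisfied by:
  {y: True, q: True, t: True, l: False}
  {y: True, q: True, t: False, l: False}
  {q: True, t: True, l: False, y: False}
  {q: True, t: False, l: False, y: False}
  {y: True, q: True, l: True, t: True}
  {y: True, q: True, l: True, t: False}
  {q: True, l: True, t: True, y: False}
  {q: True, l: True, t: False, y: False}
  {y: True, l: False, t: True, q: False}
  {y: True, l: False, t: False, q: False}
  {t: True, q: False, l: False, y: False}


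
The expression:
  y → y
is always true.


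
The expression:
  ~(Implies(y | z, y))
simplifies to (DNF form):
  z & ~y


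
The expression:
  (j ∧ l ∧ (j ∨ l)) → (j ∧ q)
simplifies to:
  q ∨ ¬j ∨ ¬l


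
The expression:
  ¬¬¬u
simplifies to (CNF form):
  ¬u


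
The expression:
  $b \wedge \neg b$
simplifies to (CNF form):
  $\text{False}$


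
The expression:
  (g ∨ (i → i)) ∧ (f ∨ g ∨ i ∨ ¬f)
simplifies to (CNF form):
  True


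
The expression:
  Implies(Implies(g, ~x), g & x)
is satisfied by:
  {x: True, g: True}


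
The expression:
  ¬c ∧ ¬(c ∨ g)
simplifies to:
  ¬c ∧ ¬g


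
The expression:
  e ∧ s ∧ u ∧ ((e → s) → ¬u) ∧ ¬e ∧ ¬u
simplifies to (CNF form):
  False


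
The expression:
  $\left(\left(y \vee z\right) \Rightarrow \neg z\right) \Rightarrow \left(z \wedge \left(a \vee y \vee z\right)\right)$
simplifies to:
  $z$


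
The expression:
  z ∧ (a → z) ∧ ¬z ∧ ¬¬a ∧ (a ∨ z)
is never true.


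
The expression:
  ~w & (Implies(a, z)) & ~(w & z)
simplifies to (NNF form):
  ~w & (z | ~a)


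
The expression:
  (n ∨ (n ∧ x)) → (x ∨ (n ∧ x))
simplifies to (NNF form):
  x ∨ ¬n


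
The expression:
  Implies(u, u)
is always true.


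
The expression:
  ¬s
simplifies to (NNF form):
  ¬s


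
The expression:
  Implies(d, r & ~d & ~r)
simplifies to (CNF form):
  ~d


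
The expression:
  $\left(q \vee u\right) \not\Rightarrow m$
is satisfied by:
  {q: True, u: True, m: False}
  {q: True, u: False, m: False}
  {u: True, q: False, m: False}


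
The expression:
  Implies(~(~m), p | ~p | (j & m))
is always true.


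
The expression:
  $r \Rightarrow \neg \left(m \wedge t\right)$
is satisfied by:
  {m: False, t: False, r: False}
  {r: True, m: False, t: False}
  {t: True, m: False, r: False}
  {r: True, t: True, m: False}
  {m: True, r: False, t: False}
  {r: True, m: True, t: False}
  {t: True, m: True, r: False}


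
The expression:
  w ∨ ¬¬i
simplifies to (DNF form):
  i ∨ w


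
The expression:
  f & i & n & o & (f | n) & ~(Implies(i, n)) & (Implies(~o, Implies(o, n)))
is never true.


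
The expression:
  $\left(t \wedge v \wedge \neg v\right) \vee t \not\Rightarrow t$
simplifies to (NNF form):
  $\text{False}$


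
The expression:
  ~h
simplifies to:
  ~h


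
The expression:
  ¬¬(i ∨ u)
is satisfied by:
  {i: True, u: True}
  {i: True, u: False}
  {u: True, i: False}


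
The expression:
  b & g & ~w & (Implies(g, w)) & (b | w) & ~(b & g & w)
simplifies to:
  False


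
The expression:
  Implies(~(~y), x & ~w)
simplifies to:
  ~y | (x & ~w)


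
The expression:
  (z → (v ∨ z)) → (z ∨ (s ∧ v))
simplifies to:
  z ∨ (s ∧ v)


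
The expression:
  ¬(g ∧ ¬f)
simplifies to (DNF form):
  f ∨ ¬g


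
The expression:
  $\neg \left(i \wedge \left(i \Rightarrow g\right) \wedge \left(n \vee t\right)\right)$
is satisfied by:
  {n: False, g: False, i: False, t: False}
  {t: True, n: False, g: False, i: False}
  {n: True, t: False, g: False, i: False}
  {t: True, n: True, g: False, i: False}
  {i: True, t: False, n: False, g: False}
  {i: True, t: True, n: False, g: False}
  {i: True, n: True, t: False, g: False}
  {i: True, t: True, n: True, g: False}
  {g: True, i: False, n: False, t: False}
  {g: True, t: True, i: False, n: False}
  {g: True, n: True, i: False, t: False}
  {t: True, g: True, n: True, i: False}
  {g: True, i: True, t: False, n: False}


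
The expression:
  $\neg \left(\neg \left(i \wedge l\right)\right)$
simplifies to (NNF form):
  $i \wedge l$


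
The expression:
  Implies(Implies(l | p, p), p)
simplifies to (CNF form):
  l | p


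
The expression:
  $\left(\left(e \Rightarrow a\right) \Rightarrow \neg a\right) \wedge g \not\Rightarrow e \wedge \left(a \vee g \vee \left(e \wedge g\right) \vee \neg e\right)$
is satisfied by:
  {g: True, e: False, a: False}


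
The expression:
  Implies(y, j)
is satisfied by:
  {j: True, y: False}
  {y: False, j: False}
  {y: True, j: True}


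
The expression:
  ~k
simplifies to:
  ~k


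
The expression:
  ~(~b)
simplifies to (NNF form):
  b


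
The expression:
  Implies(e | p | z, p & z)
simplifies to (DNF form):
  (p & z) | (p & ~p) | (p & z & ~e) | (p & z & ~z) | (p & ~e & ~p) | (p & ~p & ~z) | (z & ~e & ~z) | (~e & ~p & ~z)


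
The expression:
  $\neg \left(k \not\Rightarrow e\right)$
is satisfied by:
  {e: True, k: False}
  {k: False, e: False}
  {k: True, e: True}


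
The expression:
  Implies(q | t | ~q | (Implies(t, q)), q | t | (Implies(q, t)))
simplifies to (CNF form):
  True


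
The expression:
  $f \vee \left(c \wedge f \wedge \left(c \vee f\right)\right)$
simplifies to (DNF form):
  $f$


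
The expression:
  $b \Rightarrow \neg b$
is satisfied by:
  {b: False}


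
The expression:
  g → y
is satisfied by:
  {y: True, g: False}
  {g: False, y: False}
  {g: True, y: True}


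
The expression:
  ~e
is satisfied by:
  {e: False}


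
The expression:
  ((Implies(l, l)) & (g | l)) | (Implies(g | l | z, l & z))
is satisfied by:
  {l: True, g: True, z: False}
  {l: True, g: False, z: False}
  {g: True, l: False, z: False}
  {l: False, g: False, z: False}
  {z: True, l: True, g: True}
  {z: True, l: True, g: False}
  {z: True, g: True, l: False}


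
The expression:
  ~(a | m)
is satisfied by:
  {a: False, m: False}


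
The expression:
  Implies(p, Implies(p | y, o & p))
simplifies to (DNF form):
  o | ~p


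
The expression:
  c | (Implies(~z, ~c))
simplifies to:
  True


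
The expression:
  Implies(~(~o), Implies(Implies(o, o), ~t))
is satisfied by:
  {o: False, t: False}
  {t: True, o: False}
  {o: True, t: False}


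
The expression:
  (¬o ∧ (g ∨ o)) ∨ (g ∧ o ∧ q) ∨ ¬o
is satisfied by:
  {q: True, g: True, o: False}
  {q: True, g: False, o: False}
  {g: True, q: False, o: False}
  {q: False, g: False, o: False}
  {q: True, o: True, g: True}


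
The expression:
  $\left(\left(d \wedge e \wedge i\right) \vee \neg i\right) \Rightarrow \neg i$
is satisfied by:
  {e: False, d: False, i: False}
  {i: True, e: False, d: False}
  {d: True, e: False, i: False}
  {i: True, d: True, e: False}
  {e: True, i: False, d: False}
  {i: True, e: True, d: False}
  {d: True, e: True, i: False}


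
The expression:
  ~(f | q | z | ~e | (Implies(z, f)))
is never true.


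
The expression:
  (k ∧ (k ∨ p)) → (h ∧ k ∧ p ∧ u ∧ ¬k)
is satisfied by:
  {k: False}


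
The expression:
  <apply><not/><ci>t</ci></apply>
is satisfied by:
  {t: False}


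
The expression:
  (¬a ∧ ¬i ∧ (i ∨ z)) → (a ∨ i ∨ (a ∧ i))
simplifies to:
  a ∨ i ∨ ¬z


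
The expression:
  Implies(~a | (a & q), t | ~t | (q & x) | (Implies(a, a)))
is always true.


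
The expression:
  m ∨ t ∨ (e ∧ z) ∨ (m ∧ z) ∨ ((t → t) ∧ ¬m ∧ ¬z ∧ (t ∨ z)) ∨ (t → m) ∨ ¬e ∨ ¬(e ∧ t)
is always true.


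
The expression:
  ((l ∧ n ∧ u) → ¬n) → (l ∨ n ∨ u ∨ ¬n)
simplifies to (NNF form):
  True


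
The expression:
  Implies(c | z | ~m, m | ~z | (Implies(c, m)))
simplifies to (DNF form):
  m | ~c | ~z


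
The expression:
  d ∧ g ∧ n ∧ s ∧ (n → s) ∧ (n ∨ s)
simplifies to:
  d ∧ g ∧ n ∧ s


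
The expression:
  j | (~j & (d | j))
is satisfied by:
  {d: True, j: True}
  {d: True, j: False}
  {j: True, d: False}


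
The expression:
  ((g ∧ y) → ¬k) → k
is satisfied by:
  {k: True}


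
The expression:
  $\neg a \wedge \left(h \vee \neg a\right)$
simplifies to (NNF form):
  $\neg a$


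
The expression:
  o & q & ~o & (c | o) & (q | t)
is never true.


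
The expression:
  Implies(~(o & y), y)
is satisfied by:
  {y: True}


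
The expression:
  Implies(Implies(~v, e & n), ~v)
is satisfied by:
  {v: False}


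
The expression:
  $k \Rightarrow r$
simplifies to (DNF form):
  $r \vee \neg k$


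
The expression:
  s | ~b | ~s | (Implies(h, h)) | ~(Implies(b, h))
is always true.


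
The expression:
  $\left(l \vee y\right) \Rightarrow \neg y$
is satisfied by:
  {y: False}


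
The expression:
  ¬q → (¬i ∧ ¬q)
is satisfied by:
  {q: True, i: False}
  {i: False, q: False}
  {i: True, q: True}


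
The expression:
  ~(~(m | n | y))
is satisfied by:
  {n: True, y: True, m: True}
  {n: True, y: True, m: False}
  {n: True, m: True, y: False}
  {n: True, m: False, y: False}
  {y: True, m: True, n: False}
  {y: True, m: False, n: False}
  {m: True, y: False, n: False}


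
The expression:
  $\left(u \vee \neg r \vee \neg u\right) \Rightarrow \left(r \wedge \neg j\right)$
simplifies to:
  $r \wedge \neg j$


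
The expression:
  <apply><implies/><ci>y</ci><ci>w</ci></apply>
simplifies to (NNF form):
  <apply><or/><ci>w</ci><apply><not/><ci>y</ci></apply></apply>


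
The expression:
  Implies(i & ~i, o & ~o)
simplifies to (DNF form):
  True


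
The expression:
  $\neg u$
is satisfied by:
  {u: False}


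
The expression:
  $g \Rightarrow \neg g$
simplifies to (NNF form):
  $\neg g$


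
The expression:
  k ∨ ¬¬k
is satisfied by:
  {k: True}


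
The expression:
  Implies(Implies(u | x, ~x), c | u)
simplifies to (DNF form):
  c | u | x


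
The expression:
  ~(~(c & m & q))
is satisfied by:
  {c: True, m: True, q: True}


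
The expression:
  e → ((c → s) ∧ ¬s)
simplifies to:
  (¬c ∧ ¬s) ∨ ¬e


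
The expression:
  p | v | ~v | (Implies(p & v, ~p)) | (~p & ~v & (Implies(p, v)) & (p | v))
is always true.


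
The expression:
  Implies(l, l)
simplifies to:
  True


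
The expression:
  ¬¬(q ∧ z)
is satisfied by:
  {z: True, q: True}


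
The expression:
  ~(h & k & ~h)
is always true.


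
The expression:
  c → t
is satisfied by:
  {t: True, c: False}
  {c: False, t: False}
  {c: True, t: True}


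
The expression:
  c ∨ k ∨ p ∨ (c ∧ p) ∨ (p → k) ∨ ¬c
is always true.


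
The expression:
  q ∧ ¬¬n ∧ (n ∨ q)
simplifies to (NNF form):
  n ∧ q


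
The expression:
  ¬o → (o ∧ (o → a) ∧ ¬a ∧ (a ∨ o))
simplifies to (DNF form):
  o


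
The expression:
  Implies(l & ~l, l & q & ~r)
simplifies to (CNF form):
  True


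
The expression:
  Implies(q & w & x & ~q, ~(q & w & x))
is always true.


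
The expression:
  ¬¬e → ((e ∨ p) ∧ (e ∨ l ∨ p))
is always true.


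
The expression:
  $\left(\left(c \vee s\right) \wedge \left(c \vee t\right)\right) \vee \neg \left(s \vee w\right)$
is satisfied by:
  {t: True, c: True, w: False, s: False}
  {c: True, w: False, s: False, t: False}
  {t: True, c: True, s: True, w: False}
  {c: True, s: True, w: False, t: False}
  {c: True, t: True, w: True, s: False}
  {c: True, w: True, s: False, t: False}
  {t: True, c: True, s: True, w: True}
  {c: True, s: True, w: True, t: False}
  {t: True, w: False, s: False, c: False}
  {t: False, w: False, s: False, c: False}
  {t: True, s: True, w: False, c: False}
  {t: True, s: True, w: True, c: False}


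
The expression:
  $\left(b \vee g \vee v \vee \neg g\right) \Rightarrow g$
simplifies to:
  $g$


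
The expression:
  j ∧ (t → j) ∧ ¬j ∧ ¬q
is never true.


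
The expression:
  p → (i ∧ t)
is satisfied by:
  {i: True, t: True, p: False}
  {i: True, t: False, p: False}
  {t: True, i: False, p: False}
  {i: False, t: False, p: False}
  {i: True, p: True, t: True}


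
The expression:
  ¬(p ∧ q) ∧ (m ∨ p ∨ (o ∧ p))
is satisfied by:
  {m: True, p: False, q: False}
  {q: True, m: True, p: False}
  {p: True, m: True, q: False}
  {p: True, m: False, q: False}


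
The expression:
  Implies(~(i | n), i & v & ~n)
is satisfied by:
  {i: True, n: True}
  {i: True, n: False}
  {n: True, i: False}


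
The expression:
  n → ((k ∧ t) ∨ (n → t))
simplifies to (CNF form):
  t ∨ ¬n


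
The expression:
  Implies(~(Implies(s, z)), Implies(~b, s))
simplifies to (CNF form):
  True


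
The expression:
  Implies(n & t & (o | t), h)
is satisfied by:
  {h: True, t: False, n: False}
  {h: False, t: False, n: False}
  {n: True, h: True, t: False}
  {n: True, h: False, t: False}
  {t: True, h: True, n: False}
  {t: True, h: False, n: False}
  {t: True, n: True, h: True}


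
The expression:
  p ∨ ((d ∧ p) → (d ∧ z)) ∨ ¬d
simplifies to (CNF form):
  True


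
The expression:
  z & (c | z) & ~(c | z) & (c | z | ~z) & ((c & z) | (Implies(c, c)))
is never true.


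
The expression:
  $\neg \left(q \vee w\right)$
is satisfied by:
  {q: False, w: False}


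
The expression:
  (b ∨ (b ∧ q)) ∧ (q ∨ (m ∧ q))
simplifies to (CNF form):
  b ∧ q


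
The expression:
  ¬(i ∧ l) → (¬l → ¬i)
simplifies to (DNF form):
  l ∨ ¬i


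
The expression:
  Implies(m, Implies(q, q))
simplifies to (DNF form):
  True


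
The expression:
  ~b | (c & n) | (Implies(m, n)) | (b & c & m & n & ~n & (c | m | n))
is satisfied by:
  {n: True, m: False, b: False}
  {m: False, b: False, n: False}
  {n: True, b: True, m: False}
  {b: True, m: False, n: False}
  {n: True, m: True, b: False}
  {m: True, n: False, b: False}
  {n: True, b: True, m: True}


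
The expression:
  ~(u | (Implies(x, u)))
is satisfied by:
  {x: True, u: False}


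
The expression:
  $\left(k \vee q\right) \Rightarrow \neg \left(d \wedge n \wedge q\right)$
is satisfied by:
  {q: False, d: False, n: False}
  {n: True, q: False, d: False}
  {d: True, q: False, n: False}
  {n: True, d: True, q: False}
  {q: True, n: False, d: False}
  {n: True, q: True, d: False}
  {d: True, q: True, n: False}


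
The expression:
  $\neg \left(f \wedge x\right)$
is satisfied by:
  {x: False, f: False}
  {f: True, x: False}
  {x: True, f: False}


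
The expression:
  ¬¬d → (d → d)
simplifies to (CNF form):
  True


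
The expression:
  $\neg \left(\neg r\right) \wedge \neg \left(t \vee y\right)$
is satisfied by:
  {r: True, y: False, t: False}


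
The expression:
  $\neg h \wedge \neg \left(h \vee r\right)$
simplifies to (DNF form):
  $\neg h \wedge \neg r$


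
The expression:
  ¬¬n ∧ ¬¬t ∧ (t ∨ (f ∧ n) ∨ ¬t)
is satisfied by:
  {t: True, n: True}


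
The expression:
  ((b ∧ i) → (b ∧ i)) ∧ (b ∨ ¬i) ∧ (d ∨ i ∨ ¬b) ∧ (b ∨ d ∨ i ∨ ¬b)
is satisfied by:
  {d: True, i: False, b: False}
  {d: False, i: False, b: False}
  {b: True, d: True, i: False}
  {i: True, b: True, d: True}
  {i: True, b: True, d: False}


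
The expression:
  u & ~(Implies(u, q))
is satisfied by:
  {u: True, q: False}


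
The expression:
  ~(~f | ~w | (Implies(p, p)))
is never true.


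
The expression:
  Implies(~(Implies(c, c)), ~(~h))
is always true.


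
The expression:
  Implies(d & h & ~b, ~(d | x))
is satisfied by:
  {b: True, h: False, d: False}
  {h: False, d: False, b: False}
  {b: True, d: True, h: False}
  {d: True, h: False, b: False}
  {b: True, h: True, d: False}
  {h: True, b: False, d: False}
  {b: True, d: True, h: True}


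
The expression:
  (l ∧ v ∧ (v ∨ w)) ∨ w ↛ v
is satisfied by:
  {l: True, w: True, v: False}
  {w: True, v: False, l: False}
  {l: True, v: True, w: True}
  {l: True, v: True, w: False}


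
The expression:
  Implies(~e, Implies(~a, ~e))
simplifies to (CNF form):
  True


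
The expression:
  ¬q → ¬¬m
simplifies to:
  m ∨ q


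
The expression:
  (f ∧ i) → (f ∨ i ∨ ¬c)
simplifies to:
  True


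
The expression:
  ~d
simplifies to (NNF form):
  ~d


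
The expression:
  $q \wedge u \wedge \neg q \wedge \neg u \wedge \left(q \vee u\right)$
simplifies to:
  $\text{False}$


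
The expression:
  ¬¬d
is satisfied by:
  {d: True}


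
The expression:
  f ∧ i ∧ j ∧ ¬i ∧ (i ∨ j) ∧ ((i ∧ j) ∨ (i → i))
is never true.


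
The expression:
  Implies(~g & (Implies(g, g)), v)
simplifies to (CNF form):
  g | v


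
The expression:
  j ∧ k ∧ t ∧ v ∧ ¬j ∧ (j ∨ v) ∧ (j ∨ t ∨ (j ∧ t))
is never true.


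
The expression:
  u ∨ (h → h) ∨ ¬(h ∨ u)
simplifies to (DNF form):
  True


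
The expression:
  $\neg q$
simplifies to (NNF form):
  $\neg q$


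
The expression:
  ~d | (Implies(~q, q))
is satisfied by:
  {q: True, d: False}
  {d: False, q: False}
  {d: True, q: True}


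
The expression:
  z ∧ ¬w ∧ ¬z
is never true.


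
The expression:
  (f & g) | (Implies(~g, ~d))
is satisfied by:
  {g: True, d: False}
  {d: False, g: False}
  {d: True, g: True}


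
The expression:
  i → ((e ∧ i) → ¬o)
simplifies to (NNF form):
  ¬e ∨ ¬i ∨ ¬o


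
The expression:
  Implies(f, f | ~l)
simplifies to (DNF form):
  True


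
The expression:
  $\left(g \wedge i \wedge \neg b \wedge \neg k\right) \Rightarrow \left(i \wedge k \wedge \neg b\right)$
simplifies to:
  $b \vee k \vee \neg g \vee \neg i$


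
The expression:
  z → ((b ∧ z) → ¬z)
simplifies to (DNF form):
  ¬b ∨ ¬z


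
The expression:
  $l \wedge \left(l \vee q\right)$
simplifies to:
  $l$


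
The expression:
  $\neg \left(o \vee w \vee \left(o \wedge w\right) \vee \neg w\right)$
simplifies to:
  $\text{False}$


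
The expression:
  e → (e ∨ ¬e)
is always true.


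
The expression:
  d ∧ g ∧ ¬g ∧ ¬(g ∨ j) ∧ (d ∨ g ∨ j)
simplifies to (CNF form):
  False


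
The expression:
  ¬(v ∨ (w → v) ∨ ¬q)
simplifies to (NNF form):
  q ∧ w ∧ ¬v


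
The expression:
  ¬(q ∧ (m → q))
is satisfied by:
  {q: False}


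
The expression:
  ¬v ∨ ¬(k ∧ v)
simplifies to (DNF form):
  ¬k ∨ ¬v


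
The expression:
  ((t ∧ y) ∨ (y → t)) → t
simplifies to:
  t ∨ y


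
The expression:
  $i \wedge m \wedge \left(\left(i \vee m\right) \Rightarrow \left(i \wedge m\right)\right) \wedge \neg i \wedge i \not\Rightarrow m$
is never true.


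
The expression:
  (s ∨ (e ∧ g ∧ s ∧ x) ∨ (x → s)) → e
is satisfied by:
  {e: True, x: True, s: False}
  {e: True, x: False, s: False}
  {e: True, s: True, x: True}
  {e: True, s: True, x: False}
  {x: True, s: False, e: False}


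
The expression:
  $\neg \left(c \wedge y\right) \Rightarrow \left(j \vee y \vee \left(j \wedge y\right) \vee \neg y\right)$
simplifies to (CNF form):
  $\text{True}$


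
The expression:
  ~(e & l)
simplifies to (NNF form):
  ~e | ~l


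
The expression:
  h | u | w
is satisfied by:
  {h: True, u: True, w: True}
  {h: True, u: True, w: False}
  {h: True, w: True, u: False}
  {h: True, w: False, u: False}
  {u: True, w: True, h: False}
  {u: True, w: False, h: False}
  {w: True, u: False, h: False}


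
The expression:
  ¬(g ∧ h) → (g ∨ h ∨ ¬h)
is always true.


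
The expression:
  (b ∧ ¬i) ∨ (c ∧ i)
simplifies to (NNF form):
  (b ∧ ¬i) ∨ (c ∧ i)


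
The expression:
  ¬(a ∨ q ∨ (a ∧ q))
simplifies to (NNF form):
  ¬a ∧ ¬q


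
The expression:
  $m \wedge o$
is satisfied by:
  {m: True, o: True}


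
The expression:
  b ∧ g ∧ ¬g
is never true.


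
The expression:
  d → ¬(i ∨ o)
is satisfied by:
  {o: False, d: False, i: False}
  {i: True, o: False, d: False}
  {o: True, i: False, d: False}
  {i: True, o: True, d: False}
  {d: True, i: False, o: False}


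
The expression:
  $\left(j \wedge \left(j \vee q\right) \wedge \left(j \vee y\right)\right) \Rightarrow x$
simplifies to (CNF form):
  $x \vee \neg j$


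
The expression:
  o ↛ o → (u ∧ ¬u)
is always true.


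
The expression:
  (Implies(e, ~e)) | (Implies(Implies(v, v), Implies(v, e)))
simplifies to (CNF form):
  True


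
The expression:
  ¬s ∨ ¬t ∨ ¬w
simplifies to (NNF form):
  ¬s ∨ ¬t ∨ ¬w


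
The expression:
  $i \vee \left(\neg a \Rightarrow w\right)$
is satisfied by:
  {i: True, a: True, w: True}
  {i: True, a: True, w: False}
  {i: True, w: True, a: False}
  {i: True, w: False, a: False}
  {a: True, w: True, i: False}
  {a: True, w: False, i: False}
  {w: True, a: False, i: False}


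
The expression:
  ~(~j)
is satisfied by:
  {j: True}


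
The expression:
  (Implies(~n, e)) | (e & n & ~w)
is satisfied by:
  {n: True, e: True}
  {n: True, e: False}
  {e: True, n: False}


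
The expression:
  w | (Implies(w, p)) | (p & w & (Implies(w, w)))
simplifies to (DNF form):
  True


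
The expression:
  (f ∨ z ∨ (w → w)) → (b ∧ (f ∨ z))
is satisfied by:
  {z: True, f: True, b: True}
  {z: True, b: True, f: False}
  {f: True, b: True, z: False}


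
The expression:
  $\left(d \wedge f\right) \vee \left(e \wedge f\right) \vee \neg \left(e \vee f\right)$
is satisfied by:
  {d: True, e: False, f: False}
  {d: False, e: False, f: False}
  {f: True, d: True, e: False}
  {e: True, f: True, d: True}
  {e: True, f: True, d: False}


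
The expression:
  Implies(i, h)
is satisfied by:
  {h: True, i: False}
  {i: False, h: False}
  {i: True, h: True}


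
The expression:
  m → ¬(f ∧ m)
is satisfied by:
  {m: False, f: False}
  {f: True, m: False}
  {m: True, f: False}


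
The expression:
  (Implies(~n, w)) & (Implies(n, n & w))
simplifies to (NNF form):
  w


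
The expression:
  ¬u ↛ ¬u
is never true.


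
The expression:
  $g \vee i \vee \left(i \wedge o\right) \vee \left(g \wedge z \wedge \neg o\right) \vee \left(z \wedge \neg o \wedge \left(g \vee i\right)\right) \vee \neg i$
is always true.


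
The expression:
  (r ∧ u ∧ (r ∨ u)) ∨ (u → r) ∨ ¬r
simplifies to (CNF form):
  True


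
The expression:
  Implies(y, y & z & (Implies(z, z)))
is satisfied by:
  {z: True, y: False}
  {y: False, z: False}
  {y: True, z: True}


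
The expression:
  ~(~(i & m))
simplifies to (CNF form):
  i & m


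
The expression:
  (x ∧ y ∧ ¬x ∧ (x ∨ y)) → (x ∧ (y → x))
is always true.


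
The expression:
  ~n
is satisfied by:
  {n: False}


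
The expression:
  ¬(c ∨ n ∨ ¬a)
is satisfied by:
  {a: True, n: False, c: False}


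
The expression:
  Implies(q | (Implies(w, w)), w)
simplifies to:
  w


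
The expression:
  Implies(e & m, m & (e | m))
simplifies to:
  True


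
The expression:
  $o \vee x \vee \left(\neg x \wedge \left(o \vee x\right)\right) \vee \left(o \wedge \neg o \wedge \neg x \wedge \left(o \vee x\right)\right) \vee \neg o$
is always true.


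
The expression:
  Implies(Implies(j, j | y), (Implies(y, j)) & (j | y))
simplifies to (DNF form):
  j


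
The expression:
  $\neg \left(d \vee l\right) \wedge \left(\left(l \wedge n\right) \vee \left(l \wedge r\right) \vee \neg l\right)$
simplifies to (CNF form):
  $\neg d \wedge \neg l$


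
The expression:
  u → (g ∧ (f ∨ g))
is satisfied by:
  {g: True, u: False}
  {u: False, g: False}
  {u: True, g: True}


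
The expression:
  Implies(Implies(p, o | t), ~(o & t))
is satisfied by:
  {o: False, t: False}
  {t: True, o: False}
  {o: True, t: False}


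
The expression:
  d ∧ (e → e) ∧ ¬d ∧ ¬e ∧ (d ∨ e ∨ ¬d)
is never true.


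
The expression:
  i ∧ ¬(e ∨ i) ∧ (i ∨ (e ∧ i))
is never true.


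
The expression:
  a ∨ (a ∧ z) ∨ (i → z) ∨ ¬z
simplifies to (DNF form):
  True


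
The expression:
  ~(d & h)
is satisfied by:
  {h: False, d: False}
  {d: True, h: False}
  {h: True, d: False}


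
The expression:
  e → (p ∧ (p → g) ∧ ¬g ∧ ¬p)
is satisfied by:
  {e: False}


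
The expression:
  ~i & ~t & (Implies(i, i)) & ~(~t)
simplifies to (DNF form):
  False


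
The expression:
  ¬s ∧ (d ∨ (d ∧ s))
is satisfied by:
  {d: True, s: False}


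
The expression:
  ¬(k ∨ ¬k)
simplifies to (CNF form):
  False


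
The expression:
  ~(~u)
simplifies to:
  u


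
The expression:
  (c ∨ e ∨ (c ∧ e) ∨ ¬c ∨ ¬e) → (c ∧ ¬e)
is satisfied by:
  {c: True, e: False}


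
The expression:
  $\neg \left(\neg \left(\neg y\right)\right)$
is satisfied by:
  {y: False}


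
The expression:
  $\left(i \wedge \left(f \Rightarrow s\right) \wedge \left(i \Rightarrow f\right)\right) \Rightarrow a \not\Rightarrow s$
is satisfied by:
  {s: False, i: False, f: False}
  {f: True, s: False, i: False}
  {i: True, s: False, f: False}
  {f: True, i: True, s: False}
  {s: True, f: False, i: False}
  {f: True, s: True, i: False}
  {i: True, s: True, f: False}


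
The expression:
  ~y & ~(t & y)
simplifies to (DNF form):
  ~y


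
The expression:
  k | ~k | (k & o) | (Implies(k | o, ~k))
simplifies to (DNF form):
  True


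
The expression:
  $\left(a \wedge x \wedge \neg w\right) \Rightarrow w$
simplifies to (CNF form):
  $w \vee \neg a \vee \neg x$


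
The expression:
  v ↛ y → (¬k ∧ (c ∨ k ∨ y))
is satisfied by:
  {y: True, c: True, k: False, v: False}
  {y: True, k: False, v: False, c: False}
  {y: True, c: True, k: True, v: False}
  {y: True, k: True, v: False, c: False}
  {c: True, k: False, v: False, y: False}
  {c: False, k: False, v: False, y: False}
  {c: True, k: True, v: False, y: False}
  {k: True, c: False, v: False, y: False}
  {c: True, v: True, y: True, k: False}
  {v: True, y: True, c: False, k: False}
  {c: True, v: True, y: True, k: True}
  {v: True, y: True, k: True, c: False}
  {v: True, c: True, y: False, k: False}


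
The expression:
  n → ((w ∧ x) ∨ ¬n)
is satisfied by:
  {w: True, x: True, n: False}
  {w: True, x: False, n: False}
  {x: True, w: False, n: False}
  {w: False, x: False, n: False}
  {n: True, w: True, x: True}


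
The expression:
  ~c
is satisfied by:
  {c: False}


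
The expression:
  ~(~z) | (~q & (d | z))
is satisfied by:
  {d: True, z: True, q: False}
  {z: True, q: False, d: False}
  {d: True, z: True, q: True}
  {z: True, q: True, d: False}
  {d: True, q: False, z: False}


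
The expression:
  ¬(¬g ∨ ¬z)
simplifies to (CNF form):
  g ∧ z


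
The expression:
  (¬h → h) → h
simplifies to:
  True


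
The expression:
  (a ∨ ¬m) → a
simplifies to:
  a ∨ m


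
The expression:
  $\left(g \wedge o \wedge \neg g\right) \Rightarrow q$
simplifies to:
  $\text{True}$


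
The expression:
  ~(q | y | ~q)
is never true.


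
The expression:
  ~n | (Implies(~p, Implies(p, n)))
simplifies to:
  True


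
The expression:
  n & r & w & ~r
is never true.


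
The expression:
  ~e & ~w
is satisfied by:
  {e: False, w: False}


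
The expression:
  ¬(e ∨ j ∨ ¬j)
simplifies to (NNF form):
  False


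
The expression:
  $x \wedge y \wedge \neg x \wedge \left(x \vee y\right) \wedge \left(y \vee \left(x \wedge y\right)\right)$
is never true.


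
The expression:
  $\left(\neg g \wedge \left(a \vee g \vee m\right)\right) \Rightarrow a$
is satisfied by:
  {a: True, g: True, m: False}
  {a: True, m: False, g: False}
  {g: True, m: False, a: False}
  {g: False, m: False, a: False}
  {a: True, g: True, m: True}
  {a: True, m: True, g: False}
  {g: True, m: True, a: False}


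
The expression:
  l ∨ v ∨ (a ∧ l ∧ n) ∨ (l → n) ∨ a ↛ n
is always true.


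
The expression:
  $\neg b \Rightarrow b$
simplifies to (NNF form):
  $b$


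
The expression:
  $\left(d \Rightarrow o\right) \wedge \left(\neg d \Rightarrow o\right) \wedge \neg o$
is never true.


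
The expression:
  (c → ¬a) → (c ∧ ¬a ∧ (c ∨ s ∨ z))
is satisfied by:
  {c: True}


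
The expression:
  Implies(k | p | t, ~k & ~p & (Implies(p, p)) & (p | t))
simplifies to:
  ~k & ~p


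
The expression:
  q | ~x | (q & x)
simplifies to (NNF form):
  q | ~x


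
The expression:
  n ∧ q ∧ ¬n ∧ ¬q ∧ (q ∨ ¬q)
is never true.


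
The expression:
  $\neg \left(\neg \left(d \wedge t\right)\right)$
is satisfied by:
  {t: True, d: True}


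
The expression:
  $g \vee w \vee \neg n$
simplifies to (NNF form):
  $g \vee w \vee \neg n$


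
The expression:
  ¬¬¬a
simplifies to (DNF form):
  ¬a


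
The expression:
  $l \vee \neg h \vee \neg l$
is always true.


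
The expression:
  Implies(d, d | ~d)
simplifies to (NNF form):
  True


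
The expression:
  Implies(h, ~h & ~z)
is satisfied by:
  {h: False}


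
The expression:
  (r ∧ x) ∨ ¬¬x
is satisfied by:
  {x: True}


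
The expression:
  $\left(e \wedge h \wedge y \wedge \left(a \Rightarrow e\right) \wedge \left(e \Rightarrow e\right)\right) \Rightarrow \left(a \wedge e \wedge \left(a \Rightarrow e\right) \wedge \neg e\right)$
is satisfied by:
  {h: False, e: False, y: False}
  {y: True, h: False, e: False}
  {e: True, h: False, y: False}
  {y: True, e: True, h: False}
  {h: True, y: False, e: False}
  {y: True, h: True, e: False}
  {e: True, h: True, y: False}


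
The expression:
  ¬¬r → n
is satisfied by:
  {n: True, r: False}
  {r: False, n: False}
  {r: True, n: True}


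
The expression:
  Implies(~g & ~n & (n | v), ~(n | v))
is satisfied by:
  {n: True, g: True, v: False}
  {n: True, v: False, g: False}
  {g: True, v: False, n: False}
  {g: False, v: False, n: False}
  {n: True, g: True, v: True}
  {n: True, v: True, g: False}
  {g: True, v: True, n: False}


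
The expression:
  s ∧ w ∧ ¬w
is never true.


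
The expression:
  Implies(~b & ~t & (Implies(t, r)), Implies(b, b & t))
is always true.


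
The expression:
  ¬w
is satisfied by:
  {w: False}


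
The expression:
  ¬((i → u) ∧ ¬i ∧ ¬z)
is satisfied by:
  {i: True, z: True}
  {i: True, z: False}
  {z: True, i: False}


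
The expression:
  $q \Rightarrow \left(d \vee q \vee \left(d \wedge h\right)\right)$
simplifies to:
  $\text{True}$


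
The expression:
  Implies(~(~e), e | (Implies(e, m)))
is always true.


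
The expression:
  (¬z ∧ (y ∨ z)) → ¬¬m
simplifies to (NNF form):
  m ∨ z ∨ ¬y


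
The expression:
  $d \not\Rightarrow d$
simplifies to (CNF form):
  $\text{False}$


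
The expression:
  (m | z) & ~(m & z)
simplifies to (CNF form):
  (m | z) & (m | ~m) & (z | ~z) & (~m | ~z)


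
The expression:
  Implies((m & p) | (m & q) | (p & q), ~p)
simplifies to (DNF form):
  ~p | (~m & ~q)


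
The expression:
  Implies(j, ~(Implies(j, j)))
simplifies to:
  ~j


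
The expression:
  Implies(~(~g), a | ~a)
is always true.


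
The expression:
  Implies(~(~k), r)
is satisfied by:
  {r: True, k: False}
  {k: False, r: False}
  {k: True, r: True}


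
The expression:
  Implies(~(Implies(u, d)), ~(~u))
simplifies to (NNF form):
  True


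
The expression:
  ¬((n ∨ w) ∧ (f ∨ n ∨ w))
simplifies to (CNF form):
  ¬n ∧ ¬w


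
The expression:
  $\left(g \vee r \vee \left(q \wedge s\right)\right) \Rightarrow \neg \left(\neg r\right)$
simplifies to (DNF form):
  $r \vee \left(\neg g \wedge \neg q\right) \vee \left(\neg g \wedge \neg s\right)$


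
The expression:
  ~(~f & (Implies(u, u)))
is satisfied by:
  {f: True}


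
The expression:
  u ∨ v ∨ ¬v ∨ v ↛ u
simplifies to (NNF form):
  True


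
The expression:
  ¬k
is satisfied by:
  {k: False}


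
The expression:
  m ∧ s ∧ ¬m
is never true.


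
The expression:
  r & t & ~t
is never true.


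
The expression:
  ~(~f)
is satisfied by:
  {f: True}


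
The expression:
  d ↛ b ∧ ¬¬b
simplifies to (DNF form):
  False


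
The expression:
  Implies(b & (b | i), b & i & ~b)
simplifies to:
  ~b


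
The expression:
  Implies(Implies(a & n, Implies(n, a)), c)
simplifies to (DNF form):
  c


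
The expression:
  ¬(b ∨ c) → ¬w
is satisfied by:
  {b: True, c: True, w: False}
  {b: True, w: False, c: False}
  {c: True, w: False, b: False}
  {c: False, w: False, b: False}
  {b: True, c: True, w: True}
  {b: True, w: True, c: False}
  {c: True, w: True, b: False}


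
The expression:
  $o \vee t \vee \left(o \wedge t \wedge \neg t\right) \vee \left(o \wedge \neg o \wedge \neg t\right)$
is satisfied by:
  {t: True, o: True}
  {t: True, o: False}
  {o: True, t: False}


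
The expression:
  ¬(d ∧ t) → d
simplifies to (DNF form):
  d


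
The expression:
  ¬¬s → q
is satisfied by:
  {q: True, s: False}
  {s: False, q: False}
  {s: True, q: True}


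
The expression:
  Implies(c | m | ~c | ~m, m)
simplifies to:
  m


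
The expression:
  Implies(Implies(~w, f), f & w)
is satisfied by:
  {w: False, f: False}
  {f: True, w: True}


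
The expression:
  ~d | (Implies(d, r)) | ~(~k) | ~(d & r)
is always true.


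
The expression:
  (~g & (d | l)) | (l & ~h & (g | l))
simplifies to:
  (d & ~g) | (l & ~g) | (l & ~h)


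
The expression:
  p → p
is always true.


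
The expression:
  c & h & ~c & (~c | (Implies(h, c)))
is never true.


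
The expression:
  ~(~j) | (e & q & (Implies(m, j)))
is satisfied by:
  {e: True, j: True, q: True, m: False}
  {e: True, j: True, m: False, q: False}
  {j: True, q: True, m: False, e: False}
  {j: True, m: False, q: False, e: False}
  {j: True, e: True, m: True, q: True}
  {j: True, e: True, m: True, q: False}
  {j: True, m: True, q: True, e: False}
  {j: True, m: True, q: False, e: False}
  {e: True, q: True, m: False, j: False}


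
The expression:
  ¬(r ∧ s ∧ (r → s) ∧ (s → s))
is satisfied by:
  {s: False, r: False}
  {r: True, s: False}
  {s: True, r: False}


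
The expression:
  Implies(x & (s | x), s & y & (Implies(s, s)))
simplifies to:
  ~x | (s & y)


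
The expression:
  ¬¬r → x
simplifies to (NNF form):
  x ∨ ¬r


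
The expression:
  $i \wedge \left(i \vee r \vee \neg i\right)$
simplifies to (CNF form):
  $i$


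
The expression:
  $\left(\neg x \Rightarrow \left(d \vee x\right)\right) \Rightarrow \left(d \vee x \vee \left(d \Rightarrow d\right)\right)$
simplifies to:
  $\text{True}$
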